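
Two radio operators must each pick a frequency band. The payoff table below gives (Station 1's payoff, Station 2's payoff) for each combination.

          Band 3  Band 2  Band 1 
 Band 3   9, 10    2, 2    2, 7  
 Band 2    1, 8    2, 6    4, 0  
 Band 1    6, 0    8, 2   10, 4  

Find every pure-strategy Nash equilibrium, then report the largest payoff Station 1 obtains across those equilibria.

10

Both Band 3 is a pure NE (Station 1: 9 ≥ 6; Station 2: 10 ≥ 7). Station 1 gets 9.
Both Band 1 is a pure NE (Station 1: 10 ≥ 4; Station 2: 4 ≥ 2). Station 1 gets 10.
Every other cell has a profitable deviation for at least one player. Highest of {9, 10} is 10.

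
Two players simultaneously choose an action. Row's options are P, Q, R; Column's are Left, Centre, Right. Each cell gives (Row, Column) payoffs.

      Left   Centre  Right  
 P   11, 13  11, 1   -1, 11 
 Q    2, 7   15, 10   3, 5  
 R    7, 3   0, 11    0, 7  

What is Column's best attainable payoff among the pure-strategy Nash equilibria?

(P, Left) is a pure NE (Row: 11 ≥ 7; Column: 13 ≥ 11). Column gets 13.
(Q, Centre) is a pure NE (Row: 15 ≥ 11; Column: 10 ≥ 7). Column gets 10.
Every other cell has a profitable deviation for at least one player. Highest of {13, 10} is 13.

13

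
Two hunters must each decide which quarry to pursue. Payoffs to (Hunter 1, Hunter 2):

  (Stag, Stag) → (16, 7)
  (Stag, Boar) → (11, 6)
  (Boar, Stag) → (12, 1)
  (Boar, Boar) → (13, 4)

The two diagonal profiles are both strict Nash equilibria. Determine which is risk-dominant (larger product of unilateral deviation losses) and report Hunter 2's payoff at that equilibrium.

4

At both Stag: Hunter 1 loses 16 − 12 = 4 by deviating; Hunter 2 loses 7 − 6 = 1. Product = 4·1 = 4.
At both Boar: Hunter 1 loses 13 − 11 = 2 by deviating; Hunter 2 loses 4 − 1 = 3. Product = 2·3 = 6.
6 > 4, so both Boar is risk-dominant. Hunter 2's payoff there is 4.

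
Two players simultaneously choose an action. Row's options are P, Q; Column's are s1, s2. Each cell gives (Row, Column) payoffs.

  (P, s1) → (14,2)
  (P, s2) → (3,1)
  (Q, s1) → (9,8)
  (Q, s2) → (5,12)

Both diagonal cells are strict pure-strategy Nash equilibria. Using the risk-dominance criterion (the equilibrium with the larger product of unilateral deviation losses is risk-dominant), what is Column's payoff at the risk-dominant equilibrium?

12

At (P, s1): Row loses 14 − 9 = 5 by deviating; Column loses 2 − 1 = 1. Product = 5·1 = 5.
At (Q, s2): Row loses 5 − 3 = 2 by deviating; Column loses 12 − 8 = 4. Product = 2·4 = 8.
8 > 5, so (Q, s2) is risk-dominant. Column's payoff there is 12.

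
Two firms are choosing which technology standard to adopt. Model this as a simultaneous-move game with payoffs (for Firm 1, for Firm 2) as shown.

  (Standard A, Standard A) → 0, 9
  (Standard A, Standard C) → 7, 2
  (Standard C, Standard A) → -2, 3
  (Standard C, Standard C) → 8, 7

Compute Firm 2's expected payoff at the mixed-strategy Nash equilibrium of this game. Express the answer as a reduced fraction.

Firm 1 mixes with probability p on Standard A, chosen so Firm 2 is indifferent: 9p + 3(1−p) = 2p + 7(1−p) gives p = 4/11.
Firm 2's expected payoff is 9·4/11 + 3·7/11 = 57/11.

57/11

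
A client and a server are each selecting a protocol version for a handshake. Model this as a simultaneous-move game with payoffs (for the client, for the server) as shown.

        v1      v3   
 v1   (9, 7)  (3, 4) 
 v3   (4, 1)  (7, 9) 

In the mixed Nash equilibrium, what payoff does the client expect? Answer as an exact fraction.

The server mixes with probability q on v1, chosen so the client is indifferent: 9q + 3(1−q) = 4q + 7(1−q) gives q = 4/9.
The client's expected payoff (from either row, since indifferent) is 9·4/9 + 3·5/9 = 17/3.

17/3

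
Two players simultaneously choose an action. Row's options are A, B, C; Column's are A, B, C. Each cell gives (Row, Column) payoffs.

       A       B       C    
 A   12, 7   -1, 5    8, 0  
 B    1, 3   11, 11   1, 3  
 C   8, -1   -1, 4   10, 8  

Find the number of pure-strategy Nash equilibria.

Both A: Row gets 12 (best alternative 8); Column gets 7 (best alternative 5). Neither deviates — NE.
Both B: Row gets 11 (best alternative -1); Column gets 11 (best alternative 3). Neither deviates — NE.
Both C: Row gets 10 (best alternative 8); Column gets 8 (best alternative 4). Neither deviates — NE.
(C, A) is not a NE: Row would switch to A (12 > 8).
No other cell survives both best-response checks, so there are 3 pure NE.

3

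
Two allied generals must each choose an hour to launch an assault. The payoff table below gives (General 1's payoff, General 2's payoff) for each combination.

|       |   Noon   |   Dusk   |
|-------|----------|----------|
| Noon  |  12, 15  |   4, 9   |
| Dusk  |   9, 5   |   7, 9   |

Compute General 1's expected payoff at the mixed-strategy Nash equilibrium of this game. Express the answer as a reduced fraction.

8

General 2 mixes with probability q on Noon, chosen so General 1 is indifferent: 12q + 4(1−q) = 9q + 7(1−q) gives q = 1/2.
General 1's expected payoff (from either row, since indifferent) is 12·1/2 + 4·1/2 = 8.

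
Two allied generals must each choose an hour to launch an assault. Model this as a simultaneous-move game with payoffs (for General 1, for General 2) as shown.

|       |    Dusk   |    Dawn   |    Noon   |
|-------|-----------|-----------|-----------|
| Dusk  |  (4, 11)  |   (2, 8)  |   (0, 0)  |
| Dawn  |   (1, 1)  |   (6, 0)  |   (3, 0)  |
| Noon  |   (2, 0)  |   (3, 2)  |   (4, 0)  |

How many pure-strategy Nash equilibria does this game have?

Both Dusk: General 1 gets 4 (best alternative 2); General 2 gets 11 (best alternative 8). Neither deviates — NE.
Both Noon is not a NE: General 2 would switch to Dawn (2 > 0).
No other cell survives both best-response checks, so there is 1 pure NE.

1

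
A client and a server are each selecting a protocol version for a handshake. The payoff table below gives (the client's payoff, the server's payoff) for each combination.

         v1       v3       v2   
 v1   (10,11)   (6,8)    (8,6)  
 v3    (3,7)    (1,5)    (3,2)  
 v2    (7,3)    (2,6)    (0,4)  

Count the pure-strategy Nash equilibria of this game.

1

Both v1: the client gets 10 (best alternative 7); the server gets 11 (best alternative 8). Neither deviates — NE.
Both v2 is not a NE: the client would switch to v1 (8 > 0).
No other cell survives both best-response checks, so there is 1 pure NE.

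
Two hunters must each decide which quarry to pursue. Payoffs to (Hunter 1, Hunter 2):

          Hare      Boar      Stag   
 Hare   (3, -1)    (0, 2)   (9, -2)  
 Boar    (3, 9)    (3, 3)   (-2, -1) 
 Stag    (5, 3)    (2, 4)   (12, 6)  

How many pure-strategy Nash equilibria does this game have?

1

Both Stag: Hunter 1 gets 12 (best alternative 9); Hunter 2 gets 6 (best alternative 4). Neither deviates — NE.
Both Hare is not a NE: Hunter 1 would switch to Stag (5 > 3).
No other cell survives both best-response checks, so there is 1 pure NE.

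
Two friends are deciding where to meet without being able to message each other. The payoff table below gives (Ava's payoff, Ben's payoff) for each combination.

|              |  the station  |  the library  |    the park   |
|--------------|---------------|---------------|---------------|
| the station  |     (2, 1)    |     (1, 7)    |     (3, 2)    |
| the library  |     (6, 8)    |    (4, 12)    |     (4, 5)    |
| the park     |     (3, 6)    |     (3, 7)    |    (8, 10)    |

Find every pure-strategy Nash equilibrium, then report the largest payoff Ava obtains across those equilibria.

Both the library is a pure NE (Ava: 4 ≥ 3; Ben: 12 ≥ 8). Ava gets 4.
Both the park is a pure NE (Ava: 8 ≥ 4; Ben: 10 ≥ 7). Ava gets 8.
Every other cell has a profitable deviation for at least one player. Highest of {4, 8} is 8.

8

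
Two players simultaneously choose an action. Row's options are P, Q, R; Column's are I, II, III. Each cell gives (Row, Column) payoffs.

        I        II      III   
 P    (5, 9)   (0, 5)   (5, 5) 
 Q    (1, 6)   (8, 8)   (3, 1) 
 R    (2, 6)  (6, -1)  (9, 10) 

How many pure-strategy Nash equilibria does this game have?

(P, I): Row gets 5 (best alternative 2); Column gets 9 (best alternative 5). Neither deviates — NE.
(Q, II): Row gets 8 (best alternative 6); Column gets 8 (best alternative 6). Neither deviates — NE.
(R, III): Row gets 9 (best alternative 5); Column gets 10 (best alternative 6). Neither deviates — NE.
(R, II) is not a NE: Row would switch to Q (8 > 6).
No other cell survives both best-response checks, so there are 3 pure NE.

3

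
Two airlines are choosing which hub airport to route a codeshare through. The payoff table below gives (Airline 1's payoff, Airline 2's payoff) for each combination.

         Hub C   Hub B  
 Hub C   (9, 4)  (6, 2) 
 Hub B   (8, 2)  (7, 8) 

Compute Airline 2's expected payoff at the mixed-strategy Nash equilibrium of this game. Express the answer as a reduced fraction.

Airline 1 mixes with probability p on Hub C, chosen so Airline 2 is indifferent: 4p + 2(1−p) = 2p + 8(1−p) gives p = 3/4.
Airline 2's expected payoff is 4·3/4 + 2·1/4 = 7/2.

7/2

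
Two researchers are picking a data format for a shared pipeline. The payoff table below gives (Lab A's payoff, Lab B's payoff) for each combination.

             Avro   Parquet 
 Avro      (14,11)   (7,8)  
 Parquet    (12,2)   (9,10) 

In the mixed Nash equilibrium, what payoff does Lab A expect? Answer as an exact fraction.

Lab B mixes with probability q on Avro, chosen so Lab A is indifferent: 14q + 7(1−q) = 12q + 9(1−q) gives q = 1/2.
Lab A's expected payoff (from either row, since indifferent) is 14·1/2 + 7·1/2 = 21/2.

21/2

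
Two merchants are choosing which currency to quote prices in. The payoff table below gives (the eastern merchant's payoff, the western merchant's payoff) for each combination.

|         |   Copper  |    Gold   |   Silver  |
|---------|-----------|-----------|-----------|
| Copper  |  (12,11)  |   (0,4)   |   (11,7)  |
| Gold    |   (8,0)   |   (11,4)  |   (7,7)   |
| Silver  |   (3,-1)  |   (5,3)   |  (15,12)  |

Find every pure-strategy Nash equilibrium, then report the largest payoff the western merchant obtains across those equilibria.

12

Both Copper is a pure NE (the eastern merchant: 12 ≥ 8; the western merchant: 11 ≥ 7). The western merchant gets 11.
Both Silver is a pure NE (the eastern merchant: 15 ≥ 11; the western merchant: 12 ≥ 3). The western merchant gets 12.
Every other cell has a profitable deviation for at least one player. Highest of {11, 12} is 12.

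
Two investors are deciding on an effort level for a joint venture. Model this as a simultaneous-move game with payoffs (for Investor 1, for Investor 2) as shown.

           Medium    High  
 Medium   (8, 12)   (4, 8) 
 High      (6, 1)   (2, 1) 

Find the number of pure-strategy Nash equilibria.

1

Both Medium: Investor 1 gets 8 (best alternative 6); Investor 2 gets 12 (best alternative 8). Neither deviates — NE.
Both High is not a NE: Investor 1 would switch to Medium (4 > 2).
No other cell survives both best-response checks, so there is 1 pure NE.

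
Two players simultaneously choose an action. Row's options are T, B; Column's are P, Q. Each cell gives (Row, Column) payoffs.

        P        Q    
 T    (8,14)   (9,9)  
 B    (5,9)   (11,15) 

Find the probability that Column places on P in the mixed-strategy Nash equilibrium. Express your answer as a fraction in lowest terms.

Column's mix q on P must make Row indifferent between T and B.
Row's payoff from T: 8q + 9(1−q). From B: 5q + 11(1−q).
Set equal: 3q = 2(1−q) → q = 2/5.

2/5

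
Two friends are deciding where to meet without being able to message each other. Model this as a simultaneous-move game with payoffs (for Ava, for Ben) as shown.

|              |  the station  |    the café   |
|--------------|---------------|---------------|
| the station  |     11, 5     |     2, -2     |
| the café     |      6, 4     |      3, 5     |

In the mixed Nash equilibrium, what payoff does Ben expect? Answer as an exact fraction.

Ava mixes with probability p on the station, chosen so Ben is indifferent: 5p + 4(1−p) = (-2)p + 5(1−p) gives p = 1/8.
Ben's expected payoff is 5·1/8 + 4·7/8 = 33/8.

33/8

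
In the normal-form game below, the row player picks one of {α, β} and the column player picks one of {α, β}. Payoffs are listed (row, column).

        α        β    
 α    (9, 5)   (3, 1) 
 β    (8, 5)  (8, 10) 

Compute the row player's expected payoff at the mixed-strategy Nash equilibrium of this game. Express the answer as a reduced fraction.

8

The column player mixes with probability q on α, chosen so the row player is indifferent: 9q + 3(1−q) = 8q + 8(1−q) gives q = 5/6.
The row player's expected payoff (from either row, since indifferent) is 9·5/6 + 3·1/6 = 8.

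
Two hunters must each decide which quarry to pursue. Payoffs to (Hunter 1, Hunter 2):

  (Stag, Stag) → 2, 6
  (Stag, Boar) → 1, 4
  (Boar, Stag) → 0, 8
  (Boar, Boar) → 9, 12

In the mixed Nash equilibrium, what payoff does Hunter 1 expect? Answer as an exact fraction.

Hunter 2 mixes with probability q on Stag, chosen so Hunter 1 is indifferent: 2q + 1(1−q) = 0q + 9(1−q) gives q = 4/5.
Hunter 1's expected payoff (from either row, since indifferent) is 2·4/5 + 1·1/5 = 9/5.

9/5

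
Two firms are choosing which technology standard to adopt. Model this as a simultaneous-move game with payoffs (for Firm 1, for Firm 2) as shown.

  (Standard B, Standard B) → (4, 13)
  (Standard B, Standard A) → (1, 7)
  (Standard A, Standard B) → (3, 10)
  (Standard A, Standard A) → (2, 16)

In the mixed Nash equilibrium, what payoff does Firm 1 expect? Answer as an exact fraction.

Firm 2 mixes with probability q on Standard B, chosen so Firm 1 is indifferent: 4q + 1(1−q) = 3q + 2(1−q) gives q = 1/2.
Firm 1's expected payoff (from either row, since indifferent) is 4·1/2 + 1·1/2 = 5/2.

5/2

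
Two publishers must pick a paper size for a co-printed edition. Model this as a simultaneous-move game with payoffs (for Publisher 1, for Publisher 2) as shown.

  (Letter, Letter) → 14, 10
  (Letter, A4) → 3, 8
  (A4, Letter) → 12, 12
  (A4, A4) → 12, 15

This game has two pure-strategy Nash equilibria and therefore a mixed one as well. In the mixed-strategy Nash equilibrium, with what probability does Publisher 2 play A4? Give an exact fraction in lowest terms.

Publisher 2's mix q on Letter must make Publisher 1 indifferent between Letter and A4.
Publisher 1's payoff from Letter: 14q + 3(1−q). From A4: 12q + 12(1−q).
Set equal: 2q = 9(1−q) → q = 9/11.
Probability on A4 is 1 − 9/11 = 2/11.

2/11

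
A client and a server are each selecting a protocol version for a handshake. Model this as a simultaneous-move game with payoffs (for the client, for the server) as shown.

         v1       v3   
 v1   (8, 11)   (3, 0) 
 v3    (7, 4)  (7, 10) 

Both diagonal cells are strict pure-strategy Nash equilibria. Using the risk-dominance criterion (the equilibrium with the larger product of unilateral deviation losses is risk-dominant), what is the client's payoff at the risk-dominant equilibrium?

At both v1: the client loses 8 − 7 = 1 by deviating; the server loses 11 − 0 = 11. Product = 1·11 = 11.
At both v3: the client loses 7 − 3 = 4 by deviating; the server loses 10 − 4 = 6. Product = 4·6 = 24.
24 > 11, so both v3 is risk-dominant. The client's payoff there is 7.

7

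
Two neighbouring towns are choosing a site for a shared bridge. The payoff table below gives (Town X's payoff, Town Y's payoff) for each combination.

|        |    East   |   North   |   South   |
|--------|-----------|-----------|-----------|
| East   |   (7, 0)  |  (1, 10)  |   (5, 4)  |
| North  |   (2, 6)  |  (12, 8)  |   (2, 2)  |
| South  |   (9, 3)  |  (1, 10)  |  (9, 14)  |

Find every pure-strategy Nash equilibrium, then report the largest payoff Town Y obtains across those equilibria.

Both North is a pure NE (Town X: 12 ≥ 1; Town Y: 8 ≥ 6). Town Y gets 8.
Both South is a pure NE (Town X: 9 ≥ 5; Town Y: 14 ≥ 10). Town Y gets 14.
Every other cell has a profitable deviation for at least one player. Highest of {8, 14} is 14.

14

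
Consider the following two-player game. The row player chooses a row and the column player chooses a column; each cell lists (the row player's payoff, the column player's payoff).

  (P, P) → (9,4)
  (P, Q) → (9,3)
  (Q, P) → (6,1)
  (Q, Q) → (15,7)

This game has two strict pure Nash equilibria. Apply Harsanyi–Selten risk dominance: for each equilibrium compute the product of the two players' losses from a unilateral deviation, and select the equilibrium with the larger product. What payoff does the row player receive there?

15

At both P: the row player loses 9 − 6 = 3 by deviating; the column player loses 4 − 3 = 1. Product = 3·1 = 3.
At both Q: the row player loses 15 − 9 = 6 by deviating; the column player loses 7 − 1 = 6. Product = 6·6 = 36.
36 > 3, so both Q is risk-dominant. The row player's payoff there is 15.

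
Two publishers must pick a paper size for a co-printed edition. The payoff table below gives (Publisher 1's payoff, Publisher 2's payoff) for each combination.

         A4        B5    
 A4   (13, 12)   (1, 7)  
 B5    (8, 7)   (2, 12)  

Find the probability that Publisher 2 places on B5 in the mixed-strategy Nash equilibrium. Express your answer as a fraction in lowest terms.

5/6

Publisher 2's mix q on A4 must make Publisher 1 indifferent between A4 and B5.
Publisher 1's payoff from A4: 13q + 1(1−q). From B5: 8q + 2(1−q).
Set equal: 5q = 1(1−q) → q = 1/6.
Probability on B5 is 1 − 1/6 = 5/6.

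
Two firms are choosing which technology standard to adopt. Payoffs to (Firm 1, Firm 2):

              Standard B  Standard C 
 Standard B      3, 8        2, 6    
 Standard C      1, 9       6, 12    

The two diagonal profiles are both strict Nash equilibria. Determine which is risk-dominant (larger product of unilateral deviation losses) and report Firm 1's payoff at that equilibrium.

At both Standard B: Firm 1 loses 3 − 1 = 2 by deviating; Firm 2 loses 8 − 6 = 2. Product = 2·2 = 4.
At both Standard C: Firm 1 loses 6 − 2 = 4 by deviating; Firm 2 loses 12 − 9 = 3. Product = 4·3 = 12.
12 > 4, so both Standard C is risk-dominant. Firm 1's payoff there is 6.

6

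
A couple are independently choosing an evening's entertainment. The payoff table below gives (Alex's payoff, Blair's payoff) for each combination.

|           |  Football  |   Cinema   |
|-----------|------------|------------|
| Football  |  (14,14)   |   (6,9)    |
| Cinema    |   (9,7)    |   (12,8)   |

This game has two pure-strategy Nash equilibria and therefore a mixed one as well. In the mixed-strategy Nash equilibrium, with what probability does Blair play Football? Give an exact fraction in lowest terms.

6/11

Blair's mix q on Football must make Alex indifferent between Football and Cinema.
Alex's payoff from Football: 14q + 6(1−q). From Cinema: 9q + 12(1−q).
Set equal: 5q = 6(1−q) → q = 6/11.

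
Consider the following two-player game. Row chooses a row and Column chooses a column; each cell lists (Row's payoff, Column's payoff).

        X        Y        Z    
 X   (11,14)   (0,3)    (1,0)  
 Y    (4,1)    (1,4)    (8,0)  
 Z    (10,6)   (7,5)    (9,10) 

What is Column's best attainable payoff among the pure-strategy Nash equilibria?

14

Both X is a pure NE (Row: 11 ≥ 10; Column: 14 ≥ 3). Column gets 14.
Both Z is a pure NE (Row: 9 ≥ 8; Column: 10 ≥ 6). Column gets 10.
Every other cell has a profitable deviation for at least one player. Highest of {14, 10} is 14.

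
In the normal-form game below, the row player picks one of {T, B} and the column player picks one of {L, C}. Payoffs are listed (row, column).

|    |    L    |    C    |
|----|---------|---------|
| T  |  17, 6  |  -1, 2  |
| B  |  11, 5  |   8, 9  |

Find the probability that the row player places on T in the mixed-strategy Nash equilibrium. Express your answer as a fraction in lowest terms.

The row player's mix p on T must make the column player indifferent between L and C.
The column player's payoff from L: 6p + 5(1−p). From C: 2p + 9(1−p).
Set equal: 4p = 4(1−p) → p = 4/8 = 1/2.

1/2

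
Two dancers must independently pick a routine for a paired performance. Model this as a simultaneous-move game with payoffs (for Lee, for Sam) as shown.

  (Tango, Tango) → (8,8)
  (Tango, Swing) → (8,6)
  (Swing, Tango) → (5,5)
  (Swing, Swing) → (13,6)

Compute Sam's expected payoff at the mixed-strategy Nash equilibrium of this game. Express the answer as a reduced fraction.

Lee mixes with probability p on Tango, chosen so Sam is indifferent: 8p + 5(1−p) = 6p + 6(1−p) gives p = 1/3.
Sam's expected payoff is 8·1/3 + 5·2/3 = 6.

6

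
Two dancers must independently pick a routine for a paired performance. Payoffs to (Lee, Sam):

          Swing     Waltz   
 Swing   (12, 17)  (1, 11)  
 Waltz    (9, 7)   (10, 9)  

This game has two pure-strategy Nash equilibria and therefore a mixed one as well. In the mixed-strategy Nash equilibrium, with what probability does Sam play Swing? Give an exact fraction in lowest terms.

Sam's mix q on Swing must make Lee indifferent between Swing and Waltz.
Lee's payoff from Swing: 12q + 1(1−q). From Waltz: 9q + 10(1−q).
Set equal: 3q = 9(1−q) → q = 9/12 = 3/4.

3/4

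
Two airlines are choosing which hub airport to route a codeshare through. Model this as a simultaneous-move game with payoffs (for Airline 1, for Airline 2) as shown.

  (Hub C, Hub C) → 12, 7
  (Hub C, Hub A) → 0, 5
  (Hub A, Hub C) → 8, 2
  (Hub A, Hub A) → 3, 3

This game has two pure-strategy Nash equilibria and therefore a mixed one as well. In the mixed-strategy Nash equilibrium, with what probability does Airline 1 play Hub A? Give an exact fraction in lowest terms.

Airline 1's mix p on Hub C must make Airline 2 indifferent between Hub C and Hub A.
Airline 2's payoff from Hub C: 7p + 2(1−p). From Hub A: 5p + 3(1−p).
Set equal: 2p = 1(1−p) → p = 1/3.
Probability on Hub A is 1 − 1/3 = 2/3.

2/3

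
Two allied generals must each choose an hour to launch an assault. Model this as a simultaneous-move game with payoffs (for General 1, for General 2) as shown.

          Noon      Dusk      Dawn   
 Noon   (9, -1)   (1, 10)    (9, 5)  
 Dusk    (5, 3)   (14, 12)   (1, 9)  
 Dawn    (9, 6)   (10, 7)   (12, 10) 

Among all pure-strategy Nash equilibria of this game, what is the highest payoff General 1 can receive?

Both Dusk is a pure NE (General 1: 14 ≥ 10; General 2: 12 ≥ 9). General 1 gets 14.
Both Dawn is a pure NE (General 1: 12 ≥ 9; General 2: 10 ≥ 7). General 1 gets 12.
Every other cell has a profitable deviation for at least one player. Highest of {14, 12} is 14.

14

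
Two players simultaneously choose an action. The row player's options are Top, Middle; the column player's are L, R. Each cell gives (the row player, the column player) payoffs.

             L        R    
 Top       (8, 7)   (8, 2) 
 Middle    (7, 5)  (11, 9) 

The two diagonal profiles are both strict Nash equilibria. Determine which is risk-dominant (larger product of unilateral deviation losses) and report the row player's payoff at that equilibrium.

11

At (Top, L): the row player loses 8 − 7 = 1 by deviating; the column player loses 7 − 2 = 5. Product = 1·5 = 5.
At (Middle, R): the row player loses 11 − 8 = 3 by deviating; the column player loses 9 − 5 = 4. Product = 3·4 = 12.
12 > 5, so (Middle, R) is risk-dominant. The row player's payoff there is 11.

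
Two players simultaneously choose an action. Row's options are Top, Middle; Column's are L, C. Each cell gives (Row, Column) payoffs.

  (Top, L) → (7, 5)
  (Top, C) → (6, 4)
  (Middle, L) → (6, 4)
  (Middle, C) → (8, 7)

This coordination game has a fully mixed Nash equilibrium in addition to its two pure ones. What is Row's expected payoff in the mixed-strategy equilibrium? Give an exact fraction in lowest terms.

20/3

Column mixes with probability q on L, chosen so Row is indifferent: 7q + 6(1−q) = 6q + 8(1−q) gives q = 2/3.
Row's expected payoff (from either row, since indifferent) is 7·2/3 + 6·1/3 = 20/3.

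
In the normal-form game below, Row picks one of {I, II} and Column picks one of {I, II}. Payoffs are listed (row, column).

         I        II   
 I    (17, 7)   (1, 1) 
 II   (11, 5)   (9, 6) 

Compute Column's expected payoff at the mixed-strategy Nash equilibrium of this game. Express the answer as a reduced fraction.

Row mixes with probability p on I, chosen so Column is indifferent: 7p + 5(1−p) = 1p + 6(1−p) gives p = 1/7.
Column's expected payoff is 7·1/7 + 5·6/7 = 37/7.

37/7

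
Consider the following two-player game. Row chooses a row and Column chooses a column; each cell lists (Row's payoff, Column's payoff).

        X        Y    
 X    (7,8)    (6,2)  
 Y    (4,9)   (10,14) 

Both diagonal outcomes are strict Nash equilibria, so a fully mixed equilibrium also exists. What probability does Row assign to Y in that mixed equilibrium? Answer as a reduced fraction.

Row's mix p on X must make Column indifferent between X and Y.
Column's payoff from X: 8p + 9(1−p). From Y: 2p + 14(1−p).
Set equal: 6p = 5(1−p) → p = 5/11.
Probability on Y is 1 − 5/11 = 6/11.

6/11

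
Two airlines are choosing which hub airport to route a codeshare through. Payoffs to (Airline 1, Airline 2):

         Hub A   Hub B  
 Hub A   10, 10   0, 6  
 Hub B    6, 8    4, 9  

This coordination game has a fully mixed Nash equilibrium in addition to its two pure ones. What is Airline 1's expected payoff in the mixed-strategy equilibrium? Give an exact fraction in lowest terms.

5

Airline 2 mixes with probability q on Hub A, chosen so Airline 1 is indifferent: 10q + 0(1−q) = 6q + 4(1−q) gives q = 1/2.
Airline 1's expected payoff (from either row, since indifferent) is 10·1/2 + 0·1/2 = 5.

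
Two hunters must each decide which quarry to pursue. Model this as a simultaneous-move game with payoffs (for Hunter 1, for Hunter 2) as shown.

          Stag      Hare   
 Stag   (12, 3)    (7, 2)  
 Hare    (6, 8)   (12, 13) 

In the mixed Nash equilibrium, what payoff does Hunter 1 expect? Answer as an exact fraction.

Hunter 2 mixes with probability q on Stag, chosen so Hunter 1 is indifferent: 12q + 7(1−q) = 6q + 12(1−q) gives q = 5/11.
Hunter 1's expected payoff (from either row, since indifferent) is 12·5/11 + 7·6/11 = 102/11.

102/11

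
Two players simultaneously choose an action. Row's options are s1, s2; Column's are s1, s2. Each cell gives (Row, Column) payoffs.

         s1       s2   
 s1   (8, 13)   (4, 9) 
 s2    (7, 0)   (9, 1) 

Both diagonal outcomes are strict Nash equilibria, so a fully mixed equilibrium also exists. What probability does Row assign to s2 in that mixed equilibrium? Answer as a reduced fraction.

4/5

Row's mix p on s1 must make Column indifferent between s1 and s2.
Column's payoff from s1: 13p + 0(1−p). From s2: 9p + 1(1−p).
Set equal: 4p = 1(1−p) → p = 1/5.
Probability on s2 is 1 − 1/5 = 4/5.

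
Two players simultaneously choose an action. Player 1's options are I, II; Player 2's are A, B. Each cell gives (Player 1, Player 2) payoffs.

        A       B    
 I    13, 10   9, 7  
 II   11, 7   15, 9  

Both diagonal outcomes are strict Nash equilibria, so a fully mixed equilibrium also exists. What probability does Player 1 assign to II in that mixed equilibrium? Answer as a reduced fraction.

3/5

Player 1's mix p on I must make Player 2 indifferent between A and B.
Player 2's payoff from A: 10p + 7(1−p). From B: 7p + 9(1−p).
Set equal: 3p = 2(1−p) → p = 2/5.
Probability on II is 1 − 2/5 = 3/5.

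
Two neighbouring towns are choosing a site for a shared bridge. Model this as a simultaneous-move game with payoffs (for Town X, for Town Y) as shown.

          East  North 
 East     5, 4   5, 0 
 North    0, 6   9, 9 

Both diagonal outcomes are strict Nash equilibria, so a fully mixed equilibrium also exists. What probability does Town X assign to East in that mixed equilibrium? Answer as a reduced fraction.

3/7

Town X's mix p on East must make Town Y indifferent between East and North.
Town Y's payoff from East: 4p + 6(1−p). From North: 0p + 9(1−p).
Set equal: 4p = 3(1−p) → p = 3/7.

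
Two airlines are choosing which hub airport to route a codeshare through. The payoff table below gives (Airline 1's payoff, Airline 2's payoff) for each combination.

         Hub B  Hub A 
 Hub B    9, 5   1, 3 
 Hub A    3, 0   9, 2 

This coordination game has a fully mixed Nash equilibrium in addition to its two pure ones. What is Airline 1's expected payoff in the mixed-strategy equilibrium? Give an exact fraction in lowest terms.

39/7

Airline 2 mixes with probability q on Hub B, chosen so Airline 1 is indifferent: 9q + 1(1−q) = 3q + 9(1−q) gives q = 4/7.
Airline 1's expected payoff (from either row, since indifferent) is 9·4/7 + 1·3/7 = 39/7.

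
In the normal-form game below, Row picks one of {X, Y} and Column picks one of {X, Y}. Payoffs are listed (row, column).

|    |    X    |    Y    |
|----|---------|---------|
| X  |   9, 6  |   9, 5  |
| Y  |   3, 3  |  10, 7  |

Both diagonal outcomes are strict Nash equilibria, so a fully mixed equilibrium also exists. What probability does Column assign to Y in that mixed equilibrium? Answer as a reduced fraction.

6/7

Column's mix q on X must make Row indifferent between X and Y.
Row's payoff from X: 9q + 9(1−q). From Y: 3q + 10(1−q).
Set equal: 6q = 1(1−q) → q = 1/7.
Probability on Y is 1 − 1/7 = 6/7.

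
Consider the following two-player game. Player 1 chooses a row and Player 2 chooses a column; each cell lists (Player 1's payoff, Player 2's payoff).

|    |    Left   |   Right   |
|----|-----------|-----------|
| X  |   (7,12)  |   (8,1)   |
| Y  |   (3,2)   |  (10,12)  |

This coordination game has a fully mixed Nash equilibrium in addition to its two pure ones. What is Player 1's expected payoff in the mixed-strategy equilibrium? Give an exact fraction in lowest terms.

23/3

Player 2 mixes with probability q on Left, chosen so Player 1 is indifferent: 7q + 8(1−q) = 3q + 10(1−q) gives q = 1/3.
Player 1's expected payoff (from either row, since indifferent) is 7·1/3 + 8·2/3 = 23/3.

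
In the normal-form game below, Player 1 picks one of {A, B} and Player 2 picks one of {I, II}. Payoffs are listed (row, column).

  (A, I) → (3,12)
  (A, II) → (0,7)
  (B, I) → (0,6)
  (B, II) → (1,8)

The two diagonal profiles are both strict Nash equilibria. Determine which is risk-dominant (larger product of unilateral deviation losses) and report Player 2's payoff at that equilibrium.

At (A, I): Player 1 loses 3 − 0 = 3 by deviating; Player 2 loses 12 − 7 = 5. Product = 3·5 = 15.
At (B, II): Player 1 loses 1 − 0 = 1 by deviating; Player 2 loses 8 − 6 = 2. Product = 1·2 = 2.
15 > 2, so (A, I) is risk-dominant. Player 2's payoff there is 12.

12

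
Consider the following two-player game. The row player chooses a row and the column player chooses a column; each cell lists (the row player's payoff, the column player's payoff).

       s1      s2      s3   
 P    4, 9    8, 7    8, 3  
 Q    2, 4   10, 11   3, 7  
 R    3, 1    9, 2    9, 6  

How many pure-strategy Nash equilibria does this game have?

3

(P, s1): the row player gets 4 (best alternative 3); the column player gets 9 (best alternative 7). Neither deviates — NE.
(Q, s2): the row player gets 10 (best alternative 9); the column player gets 11 (best alternative 7). Neither deviates — NE.
(R, s3): the row player gets 9 (best alternative 8); the column player gets 6 (best alternative 2). Neither deviates — NE.
(P, s2) is not a NE: the row player would switch to Q (10 > 8).
No other cell survives both best-response checks, so there are 3 pure NE.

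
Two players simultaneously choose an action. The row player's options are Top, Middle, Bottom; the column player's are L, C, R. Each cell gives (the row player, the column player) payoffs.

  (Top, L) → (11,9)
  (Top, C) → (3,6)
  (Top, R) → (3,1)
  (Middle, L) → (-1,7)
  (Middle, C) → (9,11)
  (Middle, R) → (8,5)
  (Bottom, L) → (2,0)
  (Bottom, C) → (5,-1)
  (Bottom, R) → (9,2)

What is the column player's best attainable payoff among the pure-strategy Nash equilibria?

(Top, L) is a pure NE (the row player: 11 ≥ 2; the column player: 9 ≥ 6). The column player gets 9.
(Middle, C) is a pure NE (the row player: 9 ≥ 5; the column player: 11 ≥ 7). The column player gets 11.
(Bottom, R) is a pure NE (the row player: 9 ≥ 8; the column player: 2 ≥ 0). The column player gets 2.
Every other cell has a profitable deviation for at least one player. Highest of {9, 11, 2} is 11.

11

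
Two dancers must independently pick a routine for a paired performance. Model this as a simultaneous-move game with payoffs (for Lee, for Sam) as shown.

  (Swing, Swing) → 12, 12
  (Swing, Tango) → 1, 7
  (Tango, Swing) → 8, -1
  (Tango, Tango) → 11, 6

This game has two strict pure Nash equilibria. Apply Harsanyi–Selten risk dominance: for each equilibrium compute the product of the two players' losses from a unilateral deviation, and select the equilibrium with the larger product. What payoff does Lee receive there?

At both Swing: Lee loses 12 − 8 = 4 by deviating; Sam loses 12 − 7 = 5. Product = 4·5 = 20.
At both Tango: Lee loses 11 − 1 = 10 by deviating; Sam loses 6 − (-1) = 7. Product = 10·7 = 70.
70 > 20, so both Tango is risk-dominant. Lee's payoff there is 11.

11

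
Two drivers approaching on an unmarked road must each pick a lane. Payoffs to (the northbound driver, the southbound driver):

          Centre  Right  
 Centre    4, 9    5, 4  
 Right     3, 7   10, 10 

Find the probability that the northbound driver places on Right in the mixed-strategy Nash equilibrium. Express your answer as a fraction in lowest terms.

The northbound driver's mix p on Centre must make the southbound driver indifferent between Centre and Right.
The southbound driver's payoff from Centre: 9p + 7(1−p). From Right: 4p + 10(1−p).
Set equal: 5p = 3(1−p) → p = 3/8.
Probability on Right is 1 − 3/8 = 5/8.

5/8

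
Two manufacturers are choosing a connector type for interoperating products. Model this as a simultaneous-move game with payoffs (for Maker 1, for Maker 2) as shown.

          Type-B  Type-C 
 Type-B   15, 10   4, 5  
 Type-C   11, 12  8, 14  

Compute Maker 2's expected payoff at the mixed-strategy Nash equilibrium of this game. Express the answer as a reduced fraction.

Maker 1 mixes with probability p on Type-B, chosen so Maker 2 is indifferent: 10p + 12(1−p) = 5p + 14(1−p) gives p = 2/7.
Maker 2's expected payoff is 10·2/7 + 12·5/7 = 80/7.

80/7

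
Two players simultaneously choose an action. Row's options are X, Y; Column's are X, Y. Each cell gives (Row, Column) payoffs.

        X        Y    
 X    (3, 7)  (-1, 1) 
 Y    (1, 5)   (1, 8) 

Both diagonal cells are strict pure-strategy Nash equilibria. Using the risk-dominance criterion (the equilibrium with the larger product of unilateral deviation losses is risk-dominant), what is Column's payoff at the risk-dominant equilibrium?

At both X: Row loses 3 − 1 = 2 by deviating; Column loses 7 − 1 = 6. Product = 2·6 = 12.
At both Y: Row loses 1 − (-1) = 2 by deviating; Column loses 8 − 5 = 3. Product = 2·3 = 6.
12 > 6, so both X is risk-dominant. Column's payoff there is 7.

7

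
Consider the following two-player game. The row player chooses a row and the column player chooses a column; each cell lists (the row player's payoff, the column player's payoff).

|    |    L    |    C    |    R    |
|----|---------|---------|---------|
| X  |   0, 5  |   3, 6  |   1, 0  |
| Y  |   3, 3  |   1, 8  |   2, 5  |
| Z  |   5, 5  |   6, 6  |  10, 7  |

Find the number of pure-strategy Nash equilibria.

1

(Z, R): the row player gets 10 (best alternative 2); the column player gets 7 (best alternative 6). Neither deviates — NE.
(X, L) is not a NE: the row player would switch to Z (5 > 0).
No other cell survives both best-response checks, so there is 1 pure NE.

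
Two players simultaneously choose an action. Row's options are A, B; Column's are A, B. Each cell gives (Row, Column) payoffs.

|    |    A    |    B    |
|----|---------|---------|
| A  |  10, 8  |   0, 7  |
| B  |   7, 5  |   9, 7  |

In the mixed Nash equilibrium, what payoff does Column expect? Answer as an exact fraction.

7

Row mixes with probability p on A, chosen so Column is indifferent: 8p + 5(1−p) = 7p + 7(1−p) gives p = 2/3.
Column's expected payoff is 8·2/3 + 5·1/3 = 7.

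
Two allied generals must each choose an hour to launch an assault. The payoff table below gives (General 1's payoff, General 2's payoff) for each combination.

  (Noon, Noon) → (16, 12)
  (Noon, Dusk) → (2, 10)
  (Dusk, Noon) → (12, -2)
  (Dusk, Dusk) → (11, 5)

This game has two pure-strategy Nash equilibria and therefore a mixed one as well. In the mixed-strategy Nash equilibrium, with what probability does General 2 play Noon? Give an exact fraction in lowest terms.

9/13

General 2's mix q on Noon must make General 1 indifferent between Noon and Dusk.
General 1's payoff from Noon: 16q + 2(1−q). From Dusk: 12q + 11(1−q).
Set equal: 4q = 9(1−q) → q = 9/13.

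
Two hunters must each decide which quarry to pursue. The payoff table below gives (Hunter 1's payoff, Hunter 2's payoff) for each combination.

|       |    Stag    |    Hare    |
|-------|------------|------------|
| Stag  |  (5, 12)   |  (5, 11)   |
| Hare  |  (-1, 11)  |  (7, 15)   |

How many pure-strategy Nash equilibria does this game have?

Both Stag: Hunter 1 gets 5 (best alternative -1); Hunter 2 gets 12 (best alternative 11). Neither deviates — NE.
Both Hare: Hunter 1 gets 7 (best alternative 5); Hunter 2 gets 15 (best alternative 11). Neither deviates — NE.
(Stag, Hare) is not a NE: Hunter 1 would switch to Hare (7 > 5).
No other cell survives both best-response checks, so there are 2 pure NE.

2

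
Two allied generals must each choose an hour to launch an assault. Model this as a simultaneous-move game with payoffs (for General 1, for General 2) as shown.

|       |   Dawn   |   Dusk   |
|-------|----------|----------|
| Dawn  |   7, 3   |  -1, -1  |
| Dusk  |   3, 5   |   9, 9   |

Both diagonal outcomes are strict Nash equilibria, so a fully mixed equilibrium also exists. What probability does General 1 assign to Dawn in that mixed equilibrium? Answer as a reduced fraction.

1/2

General 1's mix p on Dawn must make General 2 indifferent between Dawn and Dusk.
General 2's payoff from Dawn: 3p + 5(1−p). From Dusk: (-1)p + 9(1−p).
Set equal: 4p = 4(1−p) → p = 4/8 = 1/2.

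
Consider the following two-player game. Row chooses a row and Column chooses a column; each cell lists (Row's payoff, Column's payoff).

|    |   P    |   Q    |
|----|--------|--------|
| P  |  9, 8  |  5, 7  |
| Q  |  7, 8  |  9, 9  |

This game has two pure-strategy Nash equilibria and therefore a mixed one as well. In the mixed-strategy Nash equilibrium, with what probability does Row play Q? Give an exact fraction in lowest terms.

1/2

Row's mix p on P must make Column indifferent between P and Q.
Column's payoff from P: 8p + 8(1−p). From Q: 7p + 9(1−p).
Set equal: 1p = 1(1−p) → p = 1/2.
Probability on Q is 1 − 1/2 = 1/2.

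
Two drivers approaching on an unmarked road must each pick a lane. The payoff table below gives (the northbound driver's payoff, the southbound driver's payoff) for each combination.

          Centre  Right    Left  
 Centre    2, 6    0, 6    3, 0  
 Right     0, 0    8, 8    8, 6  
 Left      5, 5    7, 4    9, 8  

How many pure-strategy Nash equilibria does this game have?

Both Right: the northbound driver gets 8 (best alternative 7); the southbound driver gets 8 (best alternative 6). Neither deviates — NE.
Both Left: the northbound driver gets 9 (best alternative 8); the southbound driver gets 8 (best alternative 5). Neither deviates — NE.
Both Centre is not a NE: the northbound driver would switch to Left (5 > 2).
No other cell survives both best-response checks, so there are 2 pure NE.

2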